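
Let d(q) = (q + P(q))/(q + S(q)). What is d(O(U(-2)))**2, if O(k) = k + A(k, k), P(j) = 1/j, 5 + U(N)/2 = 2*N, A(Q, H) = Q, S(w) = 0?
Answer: 1682209/1679616 ≈ 1.0015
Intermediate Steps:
U(N) = -10 + 4*N (U(N) = -10 + 2*(2*N) = -10 + 4*N)
O(k) = 2*k (O(k) = k + k = 2*k)
d(q) = (q + 1/q)/q (d(q) = (q + 1/q)/(q + 0) = (q + 1/q)/q)
d(O(U(-2)))**2 = (1 + (2*(-10 + 4*(-2)))**(-2))**2 = (1 + (2*(-10 - 8))**(-2))**2 = (1 + (2*(-18))**(-2))**2 = (1 + (-36)**(-2))**2 = (1 + 1/1296)**2 = (1297/1296)**2 = 1682209/1679616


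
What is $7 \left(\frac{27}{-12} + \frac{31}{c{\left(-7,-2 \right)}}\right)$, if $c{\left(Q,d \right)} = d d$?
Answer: $\frac{77}{2} \approx 38.5$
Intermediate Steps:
$c{\left(Q,d \right)} = d^{2}$
$7 \left(\frac{27}{-12} + \frac{31}{c{\left(-7,-2 \right)}}\right) = 7 \left(\frac{27}{-12} + \frac{31}{\left(-2\right)^{2}}\right) = 7 \left(27 \left(- \frac{1}{12}\right) + \frac{31}{4}\right) = 7 \left(- \frac{9}{4} + 31 \cdot \frac{1}{4}\right) = 7 \left(- \frac{9}{4} + \frac{31}{4}\right) = 7 \cdot \frac{11}{2} = \frac{77}{2}$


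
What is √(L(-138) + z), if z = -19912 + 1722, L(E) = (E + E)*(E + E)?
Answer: √57986 ≈ 240.80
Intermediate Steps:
L(E) = 4*E² (L(E) = (2*E)*(2*E) = 4*E²)
z = -18190
√(L(-138) + z) = √(4*(-138)² - 18190) = √(4*19044 - 18190) = √(76176 - 18190) = √57986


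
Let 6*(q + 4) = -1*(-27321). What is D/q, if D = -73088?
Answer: -146176/9099 ≈ -16.065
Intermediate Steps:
q = 9099/2 (q = -4 + (-1*(-27321))/6 = -4 + (1/6)*27321 = -4 + 9107/2 = 9099/2 ≈ 4549.5)
D/q = -73088/9099/2 = -73088*2/9099 = -146176/9099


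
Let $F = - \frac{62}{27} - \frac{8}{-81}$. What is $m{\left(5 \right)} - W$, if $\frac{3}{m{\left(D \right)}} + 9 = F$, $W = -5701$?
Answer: $\frac{5170564}{907} \approx 5700.7$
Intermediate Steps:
$F = - \frac{178}{81}$ ($F = \left(-62\right) \frac{1}{27} - - \frac{8}{81} = - \frac{62}{27} + \frac{8}{81} = - \frac{178}{81} \approx -2.1975$)
$m{\left(D \right)} = - \frac{243}{907}$ ($m{\left(D \right)} = \frac{3}{-9 - \frac{178}{81}} = \frac{3}{- \frac{907}{81}} = 3 \left(- \frac{81}{907}\right) = - \frac{243}{907}$)
$m{\left(5 \right)} - W = - \frac{243}{907} - -5701 = - \frac{243}{907} + 5701 = \frac{5170564}{907}$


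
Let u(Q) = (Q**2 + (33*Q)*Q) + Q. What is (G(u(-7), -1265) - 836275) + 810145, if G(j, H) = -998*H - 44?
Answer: 1236296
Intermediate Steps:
u(Q) = Q + 34*Q**2 (u(Q) = (Q**2 + 33*Q**2) + Q = 34*Q**2 + Q = Q + 34*Q**2)
G(j, H) = -44 - 998*H
(G(u(-7), -1265) - 836275) + 810145 = ((-44 - 998*(-1265)) - 836275) + 810145 = ((-44 + 1262470) - 836275) + 810145 = (1262426 - 836275) + 810145 = 426151 + 810145 = 1236296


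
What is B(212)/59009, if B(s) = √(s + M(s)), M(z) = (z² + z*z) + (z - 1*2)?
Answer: √90310/59009 ≈ 0.0050927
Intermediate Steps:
M(z) = -2 + z + 2*z² (M(z) = (z² + z²) + (z - 2) = 2*z² + (-2 + z) = -2 + z + 2*z²)
B(s) = √(-2 + 2*s + 2*s²) (B(s) = √(s + (-2 + s + 2*s²)) = √(-2 + 2*s + 2*s²))
B(212)/59009 = √(-2 + 2*212 + 2*212²)/59009 = √(-2 + 424 + 2*44944)*(1/59009) = √(-2 + 424 + 89888)*(1/59009) = √90310*(1/59009) = √90310/59009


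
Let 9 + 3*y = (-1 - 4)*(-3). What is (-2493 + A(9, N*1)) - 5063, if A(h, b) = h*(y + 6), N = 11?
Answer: -7484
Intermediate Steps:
y = 2 (y = -3 + ((-1 - 4)*(-3))/3 = -3 + (-5*(-3))/3 = -3 + (⅓)*15 = -3 + 5 = 2)
A(h, b) = 8*h (A(h, b) = h*(2 + 6) = h*8 = 8*h)
(-2493 + A(9, N*1)) - 5063 = (-2493 + 8*9) - 5063 = (-2493 + 72) - 5063 = -2421 - 5063 = -7484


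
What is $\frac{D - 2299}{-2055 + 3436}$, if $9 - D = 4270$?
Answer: $- \frac{6560}{1381} \approx -4.7502$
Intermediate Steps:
$D = -4261$ ($D = 9 - 4270 = -4261$)
$\frac{D - 2299}{-2055 + 3436} = \frac{-4261 - 2299}{-2055 + 3436} = - \frac{6560}{1381}$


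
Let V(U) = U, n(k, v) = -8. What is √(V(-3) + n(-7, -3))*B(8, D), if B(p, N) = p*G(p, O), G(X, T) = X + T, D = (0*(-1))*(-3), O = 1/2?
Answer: 68*I*√11 ≈ 225.53*I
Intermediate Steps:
O = ½ ≈ 0.50000
D = 0 (D = 0*(-3) = 0)
G(X, T) = T + X
B(p, N) = p*(½ + p)
√(V(-3) + n(-7, -3))*B(8, D) = √(-3 - 8)*(8*(½ + 8)) = √(-11)*(8*(17/2)) = (I*√11)*68 = 68*I*√11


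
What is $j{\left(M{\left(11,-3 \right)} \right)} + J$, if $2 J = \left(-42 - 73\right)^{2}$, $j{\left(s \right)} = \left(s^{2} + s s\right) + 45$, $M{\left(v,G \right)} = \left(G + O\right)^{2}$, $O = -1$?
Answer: $\frac{14339}{2} \approx 7169.5$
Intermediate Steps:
$M{\left(v,G \right)} = \left(-1 + G\right)^{2}$ ($M{\left(v,G \right)} = \left(G - 1\right)^{2} = \left(-1 + G\right)^{2}$)
$j{\left(s \right)} = 45 + 2 s^{2}$ ($j{\left(s \right)} = \left(s^{2} + s^{2}\right) + 45 = 2 s^{2} + 45 = 45 + 2 s^{2}$)
$J = \frac{13225}{2}$ ($J = \frac{\left(-42 - 73\right)^{2}}{2} = \frac{\left(-115\right)^{2}}{2} = \frac{1}{2} \cdot 13225 = \frac{13225}{2} \approx 6612.5$)
$j{\left(M{\left(11,-3 \right)} \right)} + J = \left(45 + 2 \left(\left(-1 - 3\right)^{2}\right)^{2}\right) + \frac{13225}{2} = \left(45 + 2 \left(\left(-4\right)^{2}\right)^{2}\right) + \frac{13225}{2} = \left(45 + 2 \cdot 16^{2}\right) + \frac{13225}{2} = \left(45 + 2 \cdot 256\right) + \frac{13225}{2} = \left(45 + 512\right) + \frac{13225}{2} = 557 + \frac{13225}{2} = \frac{14339}{2}$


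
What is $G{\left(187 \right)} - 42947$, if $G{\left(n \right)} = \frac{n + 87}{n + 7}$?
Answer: $- \frac{4165722}{97} \approx -42946.0$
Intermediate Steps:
$G{\left(n \right)} = \frac{87 + n}{7 + n}$
$G{\left(187 \right)} - 42947 = \frac{87 + 187}{7 + 187} - 42947 = \frac{1}{194} \cdot 274 - 42947 = \frac{137}{97} - 42947 = - \frac{4165722}{97}$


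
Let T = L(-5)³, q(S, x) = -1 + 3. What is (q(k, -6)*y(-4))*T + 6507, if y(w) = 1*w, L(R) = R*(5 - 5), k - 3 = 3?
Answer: 6507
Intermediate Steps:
k = 6 (k = 3 + 3 = 6)
L(R) = 0 (L(R) = R*0 = 0)
q(S, x) = 2
y(w) = w
T = 0 (T = 0³ = 0)
(q(k, -6)*y(-4))*T + 6507 = (2*(-4))*0 + 6507 = -8*0 + 6507 = 0 + 6507 = 6507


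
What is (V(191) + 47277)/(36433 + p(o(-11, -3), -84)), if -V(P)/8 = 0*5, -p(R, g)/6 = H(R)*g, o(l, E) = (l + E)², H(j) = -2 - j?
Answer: -2781/3727 ≈ -0.74618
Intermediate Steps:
o(l, E) = (E + l)²
p(R, g) = -6*g*(-2 - R) (p(R, g) = -6*(-2 - R)*g = -6*g*(-2 - R))
V(P) = 0 (V(P) = -0*5 = -8*0 = 0)
(V(191) + 47277)/(36433 + p(o(-11, -3), -84)) = (0 + 47277)/(36433 + 6*(-84)*(2 + (-3 - 11)²)) = 47277/(36433 + 6*(-84)*(2 + (-14)²)) = 47277/(36433 + 6*(-84)*(2 + 196)) = 47277/(36433 + 6*(-84)*198) = 47277/(36433 - 99792) = 47277/(-63359) = 47277*(-1/63359) = -2781/3727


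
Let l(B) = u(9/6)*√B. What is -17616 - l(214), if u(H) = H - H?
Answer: -17616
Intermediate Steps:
u(H) = 0
l(B) = 0 (l(B) = 0*√B = 0)
-17616 - l(214) = -17616 - 1*0 = -17616 + 0 = -17616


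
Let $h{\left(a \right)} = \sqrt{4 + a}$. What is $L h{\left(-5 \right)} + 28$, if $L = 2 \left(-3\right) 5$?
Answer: $28 - 30 i \approx 28.0 - 30.0 i$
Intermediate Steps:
$L = -30$ ($L = \left(-6\right) 5 = -30$)
$L h{\left(-5 \right)} + 28 = - 30 \sqrt{4 - 5} + 28 = - 30 \sqrt{-1} + 28 = - 30 i + 28 = 28 - 30 i$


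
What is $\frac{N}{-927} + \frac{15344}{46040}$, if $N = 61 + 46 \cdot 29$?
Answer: $- \frac{694471}{592765} \approx -1.1716$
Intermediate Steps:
$N = 1395$ ($N = 61 + 1334 = 1395$)
$\frac{N}{-927} + \frac{15344}{46040} = \frac{1395}{-927} + \frac{15344}{46040} = 1395 \left(- \frac{1}{927}\right) + 15344 \cdot \frac{1}{46040} = - \frac{155}{103} + \frac{1918}{5755} = - \frac{694471}{592765}$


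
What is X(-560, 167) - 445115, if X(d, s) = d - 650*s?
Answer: -554225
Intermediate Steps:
X(-560, 167) - 445115 = (-560 - 650*167) - 445115 = (-560 - 108550) - 445115 = -109110 - 445115 = -554225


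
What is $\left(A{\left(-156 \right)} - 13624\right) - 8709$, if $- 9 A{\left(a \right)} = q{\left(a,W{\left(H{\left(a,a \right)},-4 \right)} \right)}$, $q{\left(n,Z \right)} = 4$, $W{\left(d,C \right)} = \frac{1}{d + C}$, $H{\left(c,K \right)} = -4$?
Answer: $- \frac{201001}{9} \approx -22333.0$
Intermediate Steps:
$W{\left(d,C \right)} = \frac{1}{C + d}$
$A{\left(a \right)} = - \frac{4}{9}$ ($A{\left(a \right)} = \left(- \frac{1}{9}\right) 4 = - \frac{4}{9}$)
$\left(A{\left(-156 \right)} - 13624\right) - 8709 = \left(- \frac{4}{9} - 13624\right) - 8709 = - \frac{122620}{9} - 8709 = - \frac{201001}{9}$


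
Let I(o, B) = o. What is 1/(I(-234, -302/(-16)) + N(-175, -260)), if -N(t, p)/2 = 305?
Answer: -1/844 ≈ -0.0011848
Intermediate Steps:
N(t, p) = -610 (N(t, p) = -2*305 = -610)
1/(I(-234, -302/(-16)) + N(-175, -260)) = 1/(-234 - 610) = 1/(-844) = -1/844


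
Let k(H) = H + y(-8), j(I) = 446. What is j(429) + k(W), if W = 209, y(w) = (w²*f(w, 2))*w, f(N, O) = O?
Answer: -369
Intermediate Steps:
y(w) = 2*w³ (y(w) = (w²*2)*w = (2*w²)*w = 2*w³)
k(H) = -1024 + H (k(H) = H + 2*(-8)³ = H + 2*(-512) = H - 1024 = -1024 + H)
j(429) + k(W) = 446 + (-1024 + 209) = 446 - 815 = -369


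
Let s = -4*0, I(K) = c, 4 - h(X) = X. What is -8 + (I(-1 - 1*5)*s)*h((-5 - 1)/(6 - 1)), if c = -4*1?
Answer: -8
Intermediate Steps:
h(X) = 4 - X
c = -4
I(K) = -4
s = 0
-8 + (I(-1 - 1*5)*s)*h((-5 - 1)/(6 - 1)) = -8 + (-4*0)*(4 - (-5 - 1)/(6 - 1)) = -8 + 0*(4 - (-6)/5) = -8 + 0*(4 - 1*(-6/5)) = -8 + 0*(4 + 6/5) = -8 + 0*(26/5) = -8 + 0 = -8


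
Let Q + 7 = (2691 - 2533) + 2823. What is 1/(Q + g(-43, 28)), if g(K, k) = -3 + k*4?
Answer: 1/3083 ≈ 0.00032436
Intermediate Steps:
g(K, k) = -3 + 4*k
Q = 2974 (Q = -7 + ((2691 - 2533) + 2823) = -7 + (158 + 2823) = -7 + 2981 = 2974)
1/(Q + g(-43, 28)) = 1/(2974 + (-3 + 4*28)) = 1/(2974 + (-3 + 112)) = 1/(2974 + 109) = 1/3083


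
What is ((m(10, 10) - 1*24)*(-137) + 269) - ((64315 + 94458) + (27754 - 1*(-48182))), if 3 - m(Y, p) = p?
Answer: -230193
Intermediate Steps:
m(Y, p) = 3 - p
((m(10, 10) - 1*24)*(-137) + 269) - ((64315 + 94458) + (27754 - 1*(-48182))) = (((3 - 1*10) - 1*24)*(-137) + 269) - ((64315 + 94458) + (27754 - 1*(-48182))) = (((3 - 10) - 24)*(-137) + 269) - (158773 + (27754 + 48182)) = ((-7 - 24)*(-137) + 269) - (158773 + 75936) = (-31*(-137) + 269) - 1*234709 = (4247 + 269) - 234709 = 4516 - 234709 = -230193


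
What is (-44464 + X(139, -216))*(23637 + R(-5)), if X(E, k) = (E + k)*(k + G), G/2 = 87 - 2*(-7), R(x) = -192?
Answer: -1017184770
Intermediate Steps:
G = 202 (G = 2*(87 - 2*(-7)) = 2*(87 - 1*(-14)) = 2*(87 + 14) = 2*101 = 202)
X(E, k) = (202 + k)*(E + k) (X(E, k) = (E + k)*(k + 202) = (E + k)*(202 + k) = (202 + k)*(E + k))
(-44464 + X(139, -216))*(23637 + R(-5)) = (-44464 + ((-216)**2 + 202*139 + 202*(-216) + 139*(-216)))*(23637 - 192) = (-44464 + (46656 + 28078 - 43632 - 30024))*23445 = (-44464 + 1078)*23445 = -43386*23445 = -1017184770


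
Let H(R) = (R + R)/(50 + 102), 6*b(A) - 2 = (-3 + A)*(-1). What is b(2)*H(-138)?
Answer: -69/76 ≈ -0.90790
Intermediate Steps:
b(A) = ⅚ - A/6 (b(A) = ⅓ + ((-3 + A)*(-1))/6 = ⅓ + (3 - A)/6 = ⅓ + (½ - A/6) = ⅚ - A/6)
H(R) = R/76 (H(R) = (2*R)/152 = (2*R)*(1/152) = R/76)
b(2)*H(-138) = (⅚ - ⅙*2)*((1/76)*(-138)) = (⅚ - ⅓)*(-69/38) = (½)*(-69/38) = -69/76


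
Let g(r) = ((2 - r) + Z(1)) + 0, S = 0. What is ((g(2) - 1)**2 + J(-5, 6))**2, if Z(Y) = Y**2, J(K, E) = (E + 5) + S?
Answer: 121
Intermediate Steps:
J(K, E) = 5 + E (J(K, E) = (E + 5) + 0 = (5 + E) + 0 = 5 + E)
g(r) = 3 - r (g(r) = ((2 - r) + 1**2) + 0 = ((2 - r) + 1) + 0 = (3 - r) + 0 = 3 - r)
((g(2) - 1)**2 + J(-5, 6))**2 = (((3 - 1*2) - 1)**2 + (5 + 6))**2 = (((3 - 2) - 1)**2 + 11)**2 = ((1 - 1)**2 + 11)**2 = (0**2 + 11)**2 = (0 + 11)**2 = 11**2 = 121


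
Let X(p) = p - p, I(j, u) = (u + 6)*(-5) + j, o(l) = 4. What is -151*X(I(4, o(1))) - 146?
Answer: -146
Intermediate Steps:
I(j, u) = -30 + j - 5*u (I(j, u) = (6 + u)*(-5) + j = (-30 - 5*u) + j = -30 + j - 5*u)
X(p) = 0
-151*X(I(4, o(1))) - 146 = -151*0 - 146 = 0 - 146 = -146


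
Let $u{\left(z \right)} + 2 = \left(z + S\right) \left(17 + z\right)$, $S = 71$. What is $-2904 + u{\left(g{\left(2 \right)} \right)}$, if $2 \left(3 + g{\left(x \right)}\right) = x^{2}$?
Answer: $-1786$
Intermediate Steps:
$g{\left(x \right)} = -3 + \frac{x^{2}}{2}$
$u{\left(z \right)} = -2 + \left(17 + z\right) \left(71 + z\right)$ ($u{\left(z \right)} = -2 + \left(z + 71\right) \left(17 + z\right) = -2 + \left(71 + z\right) \left(17 + z\right) = -2 + \left(17 + z\right) \left(71 + z\right)$)
$-2904 + u{\left(g{\left(2 \right)} \right)} = -2904 + \left(1205 + \left(-3 + \frac{2^{2}}{2}\right)^{2} + 88 \left(-3 + \frac{2^{2}}{2}\right)\right) = -2904 + \left(1205 + \left(-3 + \frac{1}{2} \cdot 4\right)^{2} + 88 \left(-3 + \frac{1}{2} \cdot 4\right)\right) = -2904 + \left(1205 + \left(-3 + 2\right)^{2} + 88 \left(-3 + 2\right)\right) = -2904 + \left(1205 + \left(-1\right)^{2} + 88 \left(-1\right)\right) = -2904 + \left(1205 + 1 - 88\right) = -2904 + 1118 = -1786$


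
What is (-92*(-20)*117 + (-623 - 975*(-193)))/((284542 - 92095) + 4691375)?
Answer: 201416/2441911 ≈ 0.082483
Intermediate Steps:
(-92*(-20)*117 + (-623 - 975*(-193)))/((284542 - 92095) + 4691375) = (1840*117 + (-623 + 188175))/(192447 + 4691375) = (215280 + 187552)/4883822 = 402832*(1/4883822) = 201416/2441911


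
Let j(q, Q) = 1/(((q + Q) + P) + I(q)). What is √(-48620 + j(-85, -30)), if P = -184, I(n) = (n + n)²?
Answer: I*√39771996284019/28601 ≈ 220.5*I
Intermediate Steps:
I(n) = 4*n² (I(n) = (2*n)² = 4*n²)
j(q, Q) = 1/(-184 + Q + q + 4*q²) (j(q, Q) = 1/(((q + Q) - 184) + 4*q²) = 1/(((Q + q) - 184) + 4*q²) = 1/((-184 + Q + q) + 4*q²) = 1/(-184 + Q + q + 4*q²))
√(-48620 + j(-85, -30)) = √(-48620 + 1/(-184 - 30 - 85 + 4*(-85)²)) = √(-48620 + 1/(-184 - 30 - 85 + 4*7225)) = √(-48620 + 1/(-184 - 30 - 85 + 28900)) = √(-48620 + 1/28601) = √(-1390580619/28601) = I*√39771996284019/28601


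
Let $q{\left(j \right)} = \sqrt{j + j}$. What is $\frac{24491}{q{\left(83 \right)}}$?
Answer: $\frac{24491 \sqrt{166}}{166} \approx 1900.9$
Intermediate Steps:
$q{\left(j \right)} = \sqrt{2} \sqrt{j}$ ($q{\left(j \right)} = \sqrt{2 j} = \sqrt{2} \sqrt{j}$)
$\frac{24491}{q{\left(83 \right)}} = \frac{24491}{\sqrt{2} \sqrt{83}} = \frac{24491}{\sqrt{166}} = 24491 \frac{\sqrt{166}}{166} = \frac{24491 \sqrt{166}}{166}$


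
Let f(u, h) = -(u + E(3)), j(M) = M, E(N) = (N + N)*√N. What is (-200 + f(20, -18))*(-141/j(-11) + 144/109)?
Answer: -339060/109 - 101718*√3/1199 ≈ -3257.6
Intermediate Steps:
E(N) = 2*N^(3/2) (E(N) = (2*N)*√N = 2*N^(3/2))
f(u, h) = -u - 6*√3 (f(u, h) = -(u + 2*3^(3/2)) = -(u + 2*(3*√3)) = -(u + 6*√3) = -u - 6*√3)
(-200 + f(20, -18))*(-141/j(-11) + 144/109) = (-200 + (-1*20 - 6*√3))*(-141/(-11) + 144/109) = (-200 + (-20 - 6*√3))*(-141*(-1/11) + 144*(1/109)) = (-220 - 6*√3)*(141/11 + 144/109) = (-220 - 6*√3)*(16953/1199) = -339060/109 - 101718*√3/1199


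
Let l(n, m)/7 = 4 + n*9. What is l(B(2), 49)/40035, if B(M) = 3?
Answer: 217/40035 ≈ 0.0054203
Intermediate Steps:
l(n, m) = 28 + 63*n (l(n, m) = 7*(4 + n*9) = 7*(4 + 9*n) = 28 + 63*n)
l(B(2), 49)/40035 = (28 + 63*3)/40035 = (28 + 189)*(1/40035) = 217*(1/40035) = 217/40035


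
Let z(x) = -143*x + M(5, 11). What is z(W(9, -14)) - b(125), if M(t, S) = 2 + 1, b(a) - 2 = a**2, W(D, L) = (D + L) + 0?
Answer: -14909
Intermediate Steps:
W(D, L) = D + L
b(a) = 2 + a**2
M(t, S) = 3
z(x) = 3 - 143*x (z(x) = -143*x + 3 = 3 - 143*x)
z(W(9, -14)) - b(125) = (3 - 143*(9 - 14)) - (2 + 125**2) = (3 - 143*(-5)) - (2 + 15625) = (3 + 715) - 1*15627 = 718 - 15627 = -14909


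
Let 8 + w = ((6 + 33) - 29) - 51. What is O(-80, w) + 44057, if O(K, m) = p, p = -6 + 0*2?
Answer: 44051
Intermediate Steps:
w = -49 (w = -8 + (((6 + 33) - 29) - 51) = -8 + ((39 - 29) - 51) = -8 + (10 - 51) = -8 - 41 = -49)
p = -6 (p = -6 + 0 = -6)
O(K, m) = -6
O(-80, w) + 44057 = -6 + 44057 = 44051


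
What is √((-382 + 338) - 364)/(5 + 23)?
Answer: I*√102/14 ≈ 0.72139*I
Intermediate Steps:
√((-382 + 338) - 364)/(5 + 23) = √(-44 - 364)/28 = √(-408)/28 = (2*I*√102)/28 = I*√102/14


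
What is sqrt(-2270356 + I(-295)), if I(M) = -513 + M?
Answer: 2*I*sqrt(567791) ≈ 1507.0*I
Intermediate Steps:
sqrt(-2270356 + I(-295)) = sqrt(-2270356 + (-513 - 295)) = sqrt(-2270356 - 808) = sqrt(-2271164) = 2*I*sqrt(567791)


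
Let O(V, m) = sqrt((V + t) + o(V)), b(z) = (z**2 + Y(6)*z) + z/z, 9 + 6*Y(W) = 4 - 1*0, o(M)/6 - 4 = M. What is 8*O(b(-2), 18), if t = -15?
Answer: 8*sqrt(501)/3 ≈ 59.688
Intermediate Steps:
o(M) = 24 + 6*M
Y(W) = -5/6 (Y(W) = -3/2 + (4 - 1*0)/6 = -3/2 + (4 + 0)/6 = -3/2 + (1/6)*4 = -3/2 + 2/3 = -5/6)
b(z) = 1 + z**2 - 5*z/6 (b(z) = (z**2 - 5*z/6) + z/z = (z**2 - 5*z/6) + 1 = 1 + z**2 - 5*z/6)
O(V, m) = sqrt(9 + 7*V) (O(V, m) = sqrt((V - 15) + (24 + 6*V)) = sqrt((-15 + V) + (24 + 6*V)) = sqrt(9 + 7*V))
8*O(b(-2), 18) = 8*sqrt(9 + 7*(1 + (-2)**2 - 5/6*(-2))) = 8*sqrt(9 + 7*(1 + 4 + 5/3)) = 8*sqrt(9 + 7*(20/3)) = 8*sqrt(9 + 140/3) = 8*sqrt(167/3) = 8*(sqrt(501)/3) = 8*sqrt(501)/3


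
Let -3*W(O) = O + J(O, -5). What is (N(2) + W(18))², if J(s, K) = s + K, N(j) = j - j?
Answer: 961/9 ≈ 106.78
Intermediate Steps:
N(j) = 0
J(s, K) = K + s
W(O) = 5/3 - 2*O/3 (W(O) = -(O + (-5 + O))/3 = -(-5 + 2*O)/3 = 5/3 - 2*O/3)
(N(2) + W(18))² = (0 + (5/3 - ⅔*18))² = (0 + (5/3 - 12))² = (0 - 31/3)² = (-31/3)² = 961/9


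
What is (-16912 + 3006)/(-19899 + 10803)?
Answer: 6953/4548 ≈ 1.5288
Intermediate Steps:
(-16912 + 3006)/(-19899 + 10803) = -13906/(-9096) = -13906*(-1/9096) = 6953/4548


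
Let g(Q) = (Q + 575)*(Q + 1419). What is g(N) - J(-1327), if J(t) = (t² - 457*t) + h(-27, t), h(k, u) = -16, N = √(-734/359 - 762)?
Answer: -557236585/359 + 3988*I*√24617707/359 ≈ -1.5522e+6 + 55117.0*I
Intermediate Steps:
N = 2*I*√24617707/359 (N = √(-734*1/359 - 762) = √(-734/359 - 762) = √(-274292/359) = 2*I*√24617707/359 ≈ 27.641*I)
J(t) = -16 + t² - 457*t (J(t) = (t² - 457*t) - 16 = -16 + t² - 457*t)
g(Q) = (575 + Q)*(1419 + Q)
g(N) - J(-1327) = (815925 + (2*I*√24617707/359)² + 1994*(2*I*√24617707/359)) - (-16 + (-1327)² - 457*(-1327)) = (815925 - 274292/359 + 3988*I*√24617707/359) - (-16 + 1760929 + 606439) = (292642783/359 + 3988*I*√24617707/359) - 1*2367352 = (292642783/359 + 3988*I*√24617707/359) - 2367352 = -557236585/359 + 3988*I*√24617707/359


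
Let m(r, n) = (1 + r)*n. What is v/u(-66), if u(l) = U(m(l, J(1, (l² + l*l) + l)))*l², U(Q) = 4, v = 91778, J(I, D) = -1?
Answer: 45889/8712 ≈ 5.2673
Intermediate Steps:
m(r, n) = n*(1 + r)
u(l) = 4*l²
v/u(-66) = 91778/((4*(-66)²)) = 91778/((4*4356)) = 91778/17424 = 91778*(1/17424) = 45889/8712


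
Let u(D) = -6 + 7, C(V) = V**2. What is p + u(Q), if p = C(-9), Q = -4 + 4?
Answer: 82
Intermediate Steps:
Q = 0
u(D) = 1
p = 81 (p = (-9)**2 = 81)
p + u(Q) = 81 + 1 = 82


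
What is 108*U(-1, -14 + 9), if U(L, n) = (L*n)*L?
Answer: -540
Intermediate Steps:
U(L, n) = n*L²
108*U(-1, -14 + 9) = 108*((-14 + 9)*(-1)²) = 108*(-5*1) = 108*(-5) = -540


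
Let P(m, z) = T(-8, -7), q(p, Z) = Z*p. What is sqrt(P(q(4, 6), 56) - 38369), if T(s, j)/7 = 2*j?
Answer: I*sqrt(38467) ≈ 196.13*I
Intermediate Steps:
T(s, j) = 14*j (T(s, j) = 7*(2*j) = 14*j)
P(m, z) = -98 (P(m, z) = 14*(-7) = -98)
sqrt(P(q(4, 6), 56) - 38369) = sqrt(-98 - 38369) = sqrt(-38467) = I*sqrt(38467)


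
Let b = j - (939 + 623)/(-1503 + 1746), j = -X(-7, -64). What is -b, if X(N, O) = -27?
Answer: -4999/243 ≈ -20.572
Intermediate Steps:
j = 27 (j = -1*(-27) = 27)
b = 4999/243 (b = 27 - (939 + 623)/(-1503 + 1746) = 27 - 1562/243 = 4999/243 ≈ 20.572)
-b = -1*4999/243 = -4999/243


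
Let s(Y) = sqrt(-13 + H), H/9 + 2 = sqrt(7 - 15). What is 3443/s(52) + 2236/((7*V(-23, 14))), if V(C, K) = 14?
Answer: 1118/49 + 3443/sqrt(-31 + 18*I*sqrt(2)) ≈ 206.03 - 511.82*I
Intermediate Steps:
H = -18 + 18*I*sqrt(2) (H = -18 + 9*sqrt(7 - 15) = -18 + 9*sqrt(-8) = -18 + 9*(2*I*sqrt(2)) = -18 + 18*I*sqrt(2) ≈ -18.0 + 25.456*I)
s(Y) = sqrt(-31 + 18*I*sqrt(2)) (s(Y) = sqrt(-13 + (-18 + 18*I*sqrt(2))) = sqrt(-31 + 18*I*sqrt(2)))
3443/s(52) + 2236/((7*V(-23, 14))) = 3443/(sqrt(-31 + 18*I*sqrt(2))) + 2236/((7*14)) = 3443/sqrt(-31 + 18*I*sqrt(2)) + 2236/98 = 3443/sqrt(-31 + 18*I*sqrt(2)) + 2236*(1/98) = 3443/sqrt(-31 + 18*I*sqrt(2)) + 1118/49 = 1118/49 + 3443/sqrt(-31 + 18*I*sqrt(2))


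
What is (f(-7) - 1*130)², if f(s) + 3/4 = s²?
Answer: 106929/16 ≈ 6683.1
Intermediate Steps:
f(s) = -¾ + s²
(f(-7) - 1*130)² = ((-¾ + (-7)²) - 1*130)² = ((-¾ + 49) - 130)² = (193/4 - 130)² = (-327/4)² = 106929/16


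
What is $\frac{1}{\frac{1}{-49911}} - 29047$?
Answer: $-78958$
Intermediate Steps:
$\frac{1}{\frac{1}{-49911}} - 29047 = \frac{1}{- \frac{1}{49911}} - 29047 = -49911 - 29047 = -78958$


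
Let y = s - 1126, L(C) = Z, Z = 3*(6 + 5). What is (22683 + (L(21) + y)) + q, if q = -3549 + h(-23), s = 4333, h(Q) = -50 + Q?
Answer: 22301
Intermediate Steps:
Z = 33 (Z = 3*11 = 33)
L(C) = 33
q = -3622 (q = -3549 + (-50 - 23) = -3549 - 73 = -3622)
y = 3207 (y = 4333 - 1126 = 3207)
(22683 + (L(21) + y)) + q = (22683 + (33 + 3207)) - 3622 = (22683 + 3240) - 3622 = 25923 - 3622 = 22301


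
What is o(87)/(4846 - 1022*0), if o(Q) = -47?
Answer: -47/4846 ≈ -0.0096987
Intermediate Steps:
o(87)/(4846 - 1022*0) = -47/(4846 - 1022*0) = -47/(4846 + 0) = -47/4846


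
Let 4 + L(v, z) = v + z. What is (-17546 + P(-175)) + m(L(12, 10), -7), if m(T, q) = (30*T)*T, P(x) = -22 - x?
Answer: -7673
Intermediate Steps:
L(v, z) = -4 + v + z (L(v, z) = -4 + (v + z) = -4 + v + z)
m(T, q) = 30*T²
(-17546 + P(-175)) + m(L(12, 10), -7) = (-17546 + (-22 - 1*(-175))) + 30*(-4 + 12 + 10)² = (-17546 + (-22 + 175)) + 30*18² = (-17546 + 153) + 30*324 = -17393 + 9720 = -7673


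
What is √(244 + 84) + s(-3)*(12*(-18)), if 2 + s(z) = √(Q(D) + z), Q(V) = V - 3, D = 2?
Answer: 432 - 432*I + 2*√82 ≈ 450.11 - 432.0*I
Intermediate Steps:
Q(V) = -3 + V
s(z) = -2 + √(-1 + z) (s(z) = -2 + √((-3 + 2) + z) = -2 + √(-1 + z))
√(244 + 84) + s(-3)*(12*(-18)) = √(244 + 84) + (-2 + √(-1 - 3))*(12*(-18)) = √328 + (-2 + √(-4))*(-216) = 2*√82 + (-2 + 2*I)*(-216) = 2*√82 + (432 - 432*I) = 432 - 432*I + 2*√82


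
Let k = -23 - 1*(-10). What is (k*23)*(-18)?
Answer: 5382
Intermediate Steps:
k = -13 (k = -23 + 10 = -13)
(k*23)*(-18) = -13*23*(-18) = -299*(-18) = 5382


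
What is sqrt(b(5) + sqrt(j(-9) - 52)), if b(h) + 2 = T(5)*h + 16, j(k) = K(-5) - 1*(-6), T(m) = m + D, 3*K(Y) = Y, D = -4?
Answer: sqrt(171 + 3*I*sqrt(429))/3 ≈ 4.4281 + 0.77958*I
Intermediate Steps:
K(Y) = Y/3
T(m) = -4 + m (T(m) = m - 4 = -4 + m)
j(k) = 13/3 (j(k) = (1/3)*(-5) - 1*(-6) = -5/3 + 6 = 13/3)
b(h) = 14 + h (b(h) = -2 + ((-4 + 5)*h + 16) = -2 + (1*h + 16) = -2 + (h + 16) = -2 + (16 + h) = 14 + h)
sqrt(b(5) + sqrt(j(-9) - 52)) = sqrt((14 + 5) + sqrt(13/3 - 52)) = sqrt(19 + sqrt(-143/3)) = sqrt(19 + I*sqrt(429)/3)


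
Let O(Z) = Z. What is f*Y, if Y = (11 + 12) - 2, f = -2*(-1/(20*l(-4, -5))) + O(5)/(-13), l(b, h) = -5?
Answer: -5523/650 ≈ -8.4969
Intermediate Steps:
f = -263/650 (f = -2/((4*(-5))*(-5)) + 5/(-13) = -2/((-20*(-5))) + 5*(-1/13) = -2/100 - 5/13 = -2*1/100 - 5/13 = -1/50 - 5/13 = -263/650 ≈ -0.40462)
Y = 21 (Y = 23 - 2 = 21)
f*Y = -263/650*21 = -5523/650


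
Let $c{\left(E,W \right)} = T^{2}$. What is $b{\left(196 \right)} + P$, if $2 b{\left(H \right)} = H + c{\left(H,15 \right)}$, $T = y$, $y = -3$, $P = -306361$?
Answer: $- \frac{612517}{2} \approx -3.0626 \cdot 10^{5}$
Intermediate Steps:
$T = -3$
$c{\left(E,W \right)} = 9$ ($c{\left(E,W \right)} = \left(-3\right)^{2} = 9$)
$b{\left(H \right)} = \frac{9}{2} + \frac{H}{2}$ ($b{\left(H \right)} = \frac{H + 9}{2} = \frac{9 + H}{2} = \frac{9}{2} + \frac{H}{2}$)
$b{\left(196 \right)} + P = \left(\frac{9}{2} + \frac{1}{2} \cdot 196\right) - 306361 = \left(\frac{9}{2} + 98\right) - 306361 = \frac{205}{2} - 306361 = - \frac{612517}{2}$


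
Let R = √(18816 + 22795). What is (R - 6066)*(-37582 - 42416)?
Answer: 485267868 - 79998*√41611 ≈ 4.6895e+8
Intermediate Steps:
R = √41611 ≈ 203.99
(R - 6066)*(-37582 - 42416) = (√41611 - 6066)*(-37582 - 42416) = (-6066 + √41611)*(-79998) = 485267868 - 79998*√41611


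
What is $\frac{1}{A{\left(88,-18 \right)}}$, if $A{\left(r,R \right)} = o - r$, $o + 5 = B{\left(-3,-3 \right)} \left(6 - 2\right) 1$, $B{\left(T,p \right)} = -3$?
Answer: $- \frac{1}{105} \approx -0.0095238$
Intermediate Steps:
$o = -17$ ($o = -5 - 3 \left(6 - 2\right) 1 = -5 - 3 \cdot 4 \cdot 1 = -5 - 12 = -17$)
$A{\left(r,R \right)} = -17 - r$
$\frac{1}{A{\left(88,-18 \right)}} = \frac{1}{-17 - 88} = \frac{1}{-105} = - \frac{1}{105}$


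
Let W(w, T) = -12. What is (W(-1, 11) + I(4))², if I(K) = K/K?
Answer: 121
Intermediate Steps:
I(K) = 1
(W(-1, 11) + I(4))² = (-12 + 1)² = (-11)² = 121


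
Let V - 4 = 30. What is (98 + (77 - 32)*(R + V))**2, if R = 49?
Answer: 14691889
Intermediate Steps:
V = 34 (V = 4 + 30 = 34)
(98 + (77 - 32)*(R + V))**2 = (98 + (77 - 32)*(49 + 34))**2 = (98 + 45*83)**2 = (98 + 3735)**2 = 3833**2 = 14691889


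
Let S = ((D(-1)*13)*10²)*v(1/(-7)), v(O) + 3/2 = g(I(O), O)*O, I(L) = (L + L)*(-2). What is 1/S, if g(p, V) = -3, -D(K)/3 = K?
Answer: -7/29250 ≈ -0.00023932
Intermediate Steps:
I(L) = -4*L (I(L) = (2*L)*(-2) = -4*L)
D(K) = -3*K
v(O) = -3/2 - 3*O
S = -29250/7 (S = ((-3*(-1)*13)*10²)*(-3/2 - 3/(-7)) = ((3*13)*100)*(-3/2 - 3*(-⅐)) = (39*100)*(-3/2 + 3/7) = 3900*(-15/14) = -29250/7 ≈ -4178.6)
1/S = 1/(-29250/7) = -7/29250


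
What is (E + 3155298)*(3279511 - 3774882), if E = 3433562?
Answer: -3263930167060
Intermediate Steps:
(E + 3155298)*(3279511 - 3774882) = (3433562 + 3155298)*(3279511 - 3774882) = 6588860*(-495371) = -3263930167060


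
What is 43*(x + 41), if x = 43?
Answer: 3612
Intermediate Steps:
43*(x + 41) = 43*(43 + 41) = 43*84 = 3612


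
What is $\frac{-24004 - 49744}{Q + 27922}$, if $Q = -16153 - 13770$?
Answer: $\frac{73748}{2001} \approx 36.856$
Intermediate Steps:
$Q = -29923$
$\frac{-24004 - 49744}{Q + 27922} = \frac{-24004 - 49744}{-29923 + 27922} = - \frac{73748}{-2001} = \left(-73748\right) \left(- \frac{1}{2001}\right) = \frac{73748}{2001}$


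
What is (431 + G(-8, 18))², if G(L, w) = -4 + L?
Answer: 175561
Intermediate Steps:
(431 + G(-8, 18))² = (431 + (-4 - 8))² = (431 - 12)² = 419² = 175561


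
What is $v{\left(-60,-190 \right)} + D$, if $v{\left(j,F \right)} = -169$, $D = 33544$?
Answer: $33375$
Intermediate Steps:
$v{\left(-60,-190 \right)} + D = -169 + 33544 = 33375$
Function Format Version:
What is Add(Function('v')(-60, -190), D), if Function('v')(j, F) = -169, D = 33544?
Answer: 33375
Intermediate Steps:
Add(Function('v')(-60, -190), D) = Add(-169, 33544) = 33375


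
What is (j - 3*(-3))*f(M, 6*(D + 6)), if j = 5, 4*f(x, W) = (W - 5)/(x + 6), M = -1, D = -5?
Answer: 7/10 ≈ 0.70000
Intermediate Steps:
f(x, W) = (-5 + W)/(4*(6 + x)) (f(x, W) = ((W - 5)/(x + 6))/4 = ((-5 + W)/(6 + x))/4 = (-5 + W)/(4*(6 + x)))
(j - 3*(-3))*f(M, 6*(D + 6)) = (5 - 3*(-3))*((-5 + 6*(-5 + 6))/(4*(6 - 1))) = (5 + 9)*((¼)*(-5 + 6*1)/5) = 14*((¼)*(⅕)*(-5 + 6)) = 14*((¼)*(⅕)*1) = 14*(1/20) = 7/10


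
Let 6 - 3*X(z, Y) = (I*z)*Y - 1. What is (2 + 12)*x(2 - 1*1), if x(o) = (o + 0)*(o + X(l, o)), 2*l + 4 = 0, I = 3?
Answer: 224/3 ≈ 74.667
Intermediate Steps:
l = -2 (l = -2 + (½)*0 = -2 + 0 = -2)
X(z, Y) = 7/3 - Y*z (X(z, Y) = 2 - ((3*z)*Y - 1)/3 = 2 - (3*Y*z - 1)/3 = 2 - (-1 + 3*Y*z)/3 = 2 + (⅓ - Y*z) = 7/3 - Y*z)
x(o) = o*(7/3 + 3*o) (x(o) = (o + 0)*(o + (7/3 - 1*o*(-2))) = o*(o + (7/3 + 2*o)) = o*(7/3 + 3*o))
(2 + 12)*x(2 - 1*1) = (2 + 12)*((2 - 1*1)*(7 + 9*(2 - 1*1))/3) = 14*((2 - 1)*(7 + 9*(2 - 1))/3) = 14*((⅓)*1*(7 + 9*1)) = 14*((⅓)*1*(7 + 9)) = 14*((⅓)*1*16) = 14*(16/3) = 224/3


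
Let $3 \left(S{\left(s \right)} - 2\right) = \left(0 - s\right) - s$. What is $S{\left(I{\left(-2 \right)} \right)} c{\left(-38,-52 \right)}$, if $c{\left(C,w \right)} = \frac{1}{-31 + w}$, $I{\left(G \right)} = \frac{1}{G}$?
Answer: $- \frac{7}{249} \approx -0.028112$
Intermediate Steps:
$S{\left(s \right)} = 2 - \frac{2 s}{3}$ ($S{\left(s \right)} = 2 + \frac{\left(0 - s\right) - s}{3} = 2 + \frac{- s - s}{3} = 2 + \frac{\left(-2\right) s}{3} = 2 - \frac{2 s}{3}$)
$S{\left(I{\left(-2 \right)} \right)} c{\left(-38,-52 \right)} = \frac{2 - \frac{2}{3 \left(-2\right)}}{-31 - 52} = \frac{2 - - \frac{1}{3}}{-83} = \left(2 + \frac{1}{3}\right) \left(- \frac{1}{83}\right) = \frac{7}{3} \left(- \frac{1}{83}\right) = - \frac{7}{249}$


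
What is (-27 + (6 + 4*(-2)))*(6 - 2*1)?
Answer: -116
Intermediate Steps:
(-27 + (6 + 4*(-2)))*(6 - 2*1) = (-27 + (6 - 8))*(6 - 2) = (-27 - 2)*4 = -29*4 = -116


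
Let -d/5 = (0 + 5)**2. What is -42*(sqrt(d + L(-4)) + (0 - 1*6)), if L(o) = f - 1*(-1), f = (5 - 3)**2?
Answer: 252 - 84*I*sqrt(30) ≈ 252.0 - 460.09*I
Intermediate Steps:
f = 4 (f = 2**2 = 4)
L(o) = 5 (L(o) = 4 - 1*(-1) = 4 + 1 = 5)
d = -125 (d = -5*(0 + 5)**2 = -5*5**2 = -5*25 = -125)
-42*(sqrt(d + L(-4)) + (0 - 1*6)) = -42*(sqrt(-125 + 5) + (0 - 1*6)) = -42*(sqrt(-120) + (0 - 6)) = -42*(2*I*sqrt(30) - 6) = -42*(-6 + 2*I*sqrt(30)) = 252 - 84*I*sqrt(30)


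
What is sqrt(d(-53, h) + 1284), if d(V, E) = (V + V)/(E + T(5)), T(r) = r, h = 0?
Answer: sqrt(31570)/5 ≈ 35.536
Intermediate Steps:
d(V, E) = 2*V/(5 + E) (d(V, E) = (V + V)/(E + 5) = (2*V)/(5 + E) = 2*V/(5 + E))
sqrt(d(-53, h) + 1284) = sqrt(2*(-53)/(5 + 0) + 1284) = sqrt(2*(-53)/5 + 1284) = sqrt(2*(-53)*(1/5) + 1284) = sqrt(-106/5 + 1284) = sqrt(6314/5) = sqrt(31570)/5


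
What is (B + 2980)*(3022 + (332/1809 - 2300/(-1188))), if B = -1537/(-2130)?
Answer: 25470646409789/2825658 ≈ 9.0141e+6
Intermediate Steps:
B = 1537/2130 (B = -1537*(-1/2130) = 1537/2130 ≈ 0.72160)
(B + 2980)*(3022 + (332/1809 - 2300/(-1188))) = (1537/2130 + 2980)*(3022 + (332/1809 - 2300/(-1188))) = 6348937*(3022 + (332*(1/1809) - 2300*(-1/1188)))/2130 = 6348937*(3022 + (332/1809 + 575/297))/2130 = 6348937*(3022 + 14059/6633)/2130 = (6348937/2130)*(20058985/6633) = 25470646409789/2825658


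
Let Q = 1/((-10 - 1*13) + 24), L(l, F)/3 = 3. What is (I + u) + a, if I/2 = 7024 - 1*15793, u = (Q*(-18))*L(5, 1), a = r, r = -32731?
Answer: -50431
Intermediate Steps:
L(l, F) = 9 (L(l, F) = 3*3 = 9)
a = -32731
Q = 1 (Q = 1/((-10 - 13) + 24) = 1/(-23 + 24) = 1/1 = 1)
u = -162 (u = (1*(-18))*9 = -18*9 = -162)
I = -17538 (I = 2*(7024 - 1*15793) = 2*(7024 - 15793) = 2*(-8769) = -17538)
(I + u) + a = (-17538 - 162) - 32731 = -17700 - 32731 = -50431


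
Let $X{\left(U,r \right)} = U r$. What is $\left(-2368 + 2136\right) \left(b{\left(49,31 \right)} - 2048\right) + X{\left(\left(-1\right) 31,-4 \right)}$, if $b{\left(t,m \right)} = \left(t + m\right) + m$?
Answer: $449508$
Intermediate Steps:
$b{\left(t,m \right)} = t + 2 m$ ($b{\left(t,m \right)} = \left(m + t\right) + m = t + 2 m$)
$\left(-2368 + 2136\right) \left(b{\left(49,31 \right)} - 2048\right) + X{\left(\left(-1\right) 31,-4 \right)} = \left(-2368 + 2136\right) \left(\left(49 + 2 \cdot 31\right) - 2048\right) + \left(-1\right) 31 \left(-4\right) = - 232 \left(\left(49 + 62\right) - 2048\right) - -124 = - 232 \left(111 - 2048\right) + 124 = \left(-232\right) \left(-1937\right) + 124 = 449384 + 124 = 449508$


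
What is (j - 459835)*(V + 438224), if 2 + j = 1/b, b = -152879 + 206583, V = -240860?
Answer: -1218480250513227/13426 ≈ -9.0755e+10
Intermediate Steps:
b = 53704
j = -107407/53704 (j = -2 + 1/53704 = -107407/53704 ≈ -2.0000)
(j - 459835)*(V + 438224) = (-107407/53704 - 459835)*(-240860 + 438224) = -24695086247/53704*197364 = -1218480250513227/13426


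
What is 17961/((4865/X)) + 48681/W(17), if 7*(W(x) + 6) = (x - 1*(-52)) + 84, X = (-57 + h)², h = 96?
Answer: 1563401682/180005 ≈ 8685.3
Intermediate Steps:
X = 1521 (X = (-57 + 96)² = 39² = 1521)
W(x) = 94/7 + x/7 (W(x) = -6 + ((x - 1*(-52)) + 84)/7 = -6 + ((x + 52) + 84)/7 = -6 + ((52 + x) + 84)/7 = -6 + (136 + x)/7 = -6 + (136/7 + x/7) = 94/7 + x/7)
17961/((4865/X)) + 48681/W(17) = 17961/((4865/1521)) + 48681/(94/7 + (⅐)*17) = 17961/((4865*(1/1521))) + 48681/(94/7 + 17/7) = 17961/(4865/1521) + 48681/(111/7) = 17961*(1521/4865) + 48681*(7/111) = 27318681/4865 + 113589/37 = 1563401682/180005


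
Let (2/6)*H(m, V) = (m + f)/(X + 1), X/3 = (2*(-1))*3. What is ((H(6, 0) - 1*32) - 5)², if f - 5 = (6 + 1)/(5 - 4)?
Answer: 466489/289 ≈ 1614.1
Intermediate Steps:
f = 12 (f = 5 + (6 + 1)/(5 - 4) = 5 + 7/1 = 5 + 7*1 = 5 + 7 = 12)
X = -18 (X = 3*((2*(-1))*3) = 3*(-2*3) = 3*(-6) = -18)
H(m, V) = -36/17 - 3*m/17 (H(m, V) = 3*((m + 12)/(-18 + 1)) = 3*((12 + m)/(-17)) = 3*((12 + m)*(-1/17)) = 3*(-12/17 - m/17) = -36/17 - 3*m/17)
((H(6, 0) - 1*32) - 5)² = (((-36/17 - 3/17*6) - 1*32) - 5)² = (((-36/17 - 18/17) - 32) - 5)² = ((-54/17 - 32) - 5)² = (-598/17 - 5)² = (-683/17)² = 466489/289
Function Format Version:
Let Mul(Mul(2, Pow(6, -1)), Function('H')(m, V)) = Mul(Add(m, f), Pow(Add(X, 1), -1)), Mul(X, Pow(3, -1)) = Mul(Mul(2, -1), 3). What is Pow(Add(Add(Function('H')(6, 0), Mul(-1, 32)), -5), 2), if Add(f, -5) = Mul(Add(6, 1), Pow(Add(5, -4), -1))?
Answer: Rational(466489, 289) ≈ 1614.1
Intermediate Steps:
f = 12 (f = Add(5, Mul(Add(6, 1), Pow(Add(5, -4), -1))) = Add(5, Mul(7, Pow(1, -1))) = Add(5, Mul(7, 1)) = Add(5, 7) = 12)
X = -18 (X = Mul(3, Mul(Mul(2, -1), 3)) = Mul(3, Mul(-2, 3)) = Mul(3, -6) = -18)
Function('H')(m, V) = Add(Rational(-36, 17), Mul(Rational(-3, 17), m)) (Function('H')(m, V) = Mul(3, Mul(Add(m, 12), Pow(Add(-18, 1), -1))) = Mul(3, Mul(Add(12, m), Pow(-17, -1))) = Mul(3, Mul(Add(12, m), Rational(-1, 17))) = Mul(3, Add(Rational(-12, 17), Mul(Rational(-1, 17), m))) = Add(Rational(-36, 17), Mul(Rational(-3, 17), m)))
Pow(Add(Add(Function('H')(6, 0), Mul(-1, 32)), -5), 2) = Pow(Add(Add(Add(Rational(-36, 17), Mul(Rational(-3, 17), 6)), Mul(-1, 32)), -5), 2) = Pow(Add(Add(Add(Rational(-36, 17), Rational(-18, 17)), -32), -5), 2) = Pow(Add(Add(Rational(-54, 17), -32), -5), 2) = Pow(Add(Rational(-598, 17), -5), 2) = Pow(Rational(-683, 17), 2) = Rational(466489, 289)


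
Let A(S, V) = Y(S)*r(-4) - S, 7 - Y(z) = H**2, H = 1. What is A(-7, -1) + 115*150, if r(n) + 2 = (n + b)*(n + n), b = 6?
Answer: 17149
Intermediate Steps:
r(n) = -2 + 2*n*(6 + n) (r(n) = -2 + (n + 6)*(n + n) = -2 + (6 + n)*(2*n) = -2 + 2*n*(6 + n))
Y(z) = 6 (Y(z) = 7 - 1*1**2 = 7 - 1*1 = 7 - 1 = 6)
A(S, V) = -108 - S (A(S, V) = 6*(-2 + 2*(-4)**2 + 12*(-4)) - S = 6*(-2 + 2*16 - 48) - S = 6*(-2 + 32 - 48) - S = 6*(-18) - S = -108 - S)
A(-7, -1) + 115*150 = (-108 - 1*(-7)) + 115*150 = (-108 + 7) + 17250 = -101 + 17250 = 17149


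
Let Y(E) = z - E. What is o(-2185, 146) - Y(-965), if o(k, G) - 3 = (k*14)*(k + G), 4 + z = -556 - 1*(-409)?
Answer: 62372199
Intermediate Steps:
z = -151 (z = -4 + (-556 - 1*(-409)) = -4 + (-556 + 409) = -4 - 147 = -151)
o(k, G) = 3 + 14*k*(G + k) (o(k, G) = 3 + (k*14)*(k + G) = 3 + (14*k)*(G + k) = 3 + 14*k*(G + k))
Y(E) = -151 - E
o(-2185, 146) - Y(-965) = (3 + 14*(-2185)² + 14*146*(-2185)) - (-151 - 1*(-965)) = (3 + 14*4774225 - 4466140) - (-151 + 965) = (3 + 66839150 - 4466140) - 1*814 = 62373013 - 814 = 62372199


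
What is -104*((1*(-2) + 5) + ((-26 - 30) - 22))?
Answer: 7800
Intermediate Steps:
-104*((1*(-2) + 5) + ((-26 - 30) - 22)) = -104*((-2 + 5) + (-56 - 22)) = -104*(3 - 78) = -104*(-75) = 7800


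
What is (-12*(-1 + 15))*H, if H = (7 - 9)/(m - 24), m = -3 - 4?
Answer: -336/31 ≈ -10.839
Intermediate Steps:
m = -7
H = 2/31 (H = (7 - 9)/(-7 - 24) = -2/(-31) = -2*(-1/31) = 2/31 ≈ 0.064516)
(-12*(-1 + 15))*H = -12*(-1 + 15)*(2/31) = -12*14*(2/31) = -168*2/31 = -336/31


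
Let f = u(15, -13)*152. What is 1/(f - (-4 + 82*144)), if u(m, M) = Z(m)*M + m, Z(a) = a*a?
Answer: -1/454124 ≈ -2.2020e-6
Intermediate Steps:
Z(a) = a**2
u(m, M) = m + M*m**2 (u(m, M) = m**2*M + m = M*m**2 + m = m + M*m**2)
f = -442320 (f = (15*(1 - 13*15))*152 = (15*(1 - 195))*152 = (15*(-194))*152 = -2910*152 = -442320)
1/(f - (-4 + 82*144)) = 1/(-442320 - (-4 + 82*144)) = 1/(-442320 - (-4 + 11808)) = 1/(-442320 - 1*11804) = 1/(-442320 - 11804) = 1/(-454124) = -1/454124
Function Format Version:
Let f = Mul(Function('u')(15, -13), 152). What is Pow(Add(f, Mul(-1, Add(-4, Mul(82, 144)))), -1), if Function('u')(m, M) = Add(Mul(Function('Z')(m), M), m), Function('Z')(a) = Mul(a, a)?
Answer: Rational(-1, 454124) ≈ -2.2020e-6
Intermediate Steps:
Function('Z')(a) = Pow(a, 2)
Function('u')(m, M) = Add(m, Mul(M, Pow(m, 2))) (Function('u')(m, M) = Add(Mul(Pow(m, 2), M), m) = Add(Mul(M, Pow(m, 2)), m) = Add(m, Mul(M, Pow(m, 2))))
f = -442320 (f = Mul(Mul(15, Add(1, Mul(-13, 15))), 152) = Mul(Mul(15, Add(1, -195)), 152) = Mul(Mul(15, -194), 152) = Mul(-2910, 152) = -442320)
Pow(Add(f, Mul(-1, Add(-4, Mul(82, 144)))), -1) = Pow(Add(-442320, Mul(-1, Add(-4, Mul(82, 144)))), -1) = Pow(Add(-442320, Mul(-1, Add(-4, 11808))), -1) = Pow(Add(-442320, Mul(-1, 11804)), -1) = Pow(Add(-442320, -11804), -1) = Pow(-454124, -1) = Rational(-1, 454124)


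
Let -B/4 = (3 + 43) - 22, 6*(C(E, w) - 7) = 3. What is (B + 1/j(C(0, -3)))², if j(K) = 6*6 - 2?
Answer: 10647169/1156 ≈ 9210.4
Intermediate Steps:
C(E, w) = 15/2 (C(E, w) = 7 + (⅙)*3 = 7 + ½ = 15/2)
j(K) = 34 (j(K) = 36 - 2 = 34)
B = -96 (B = -4*((3 + 43) - 22) = -4*(46 - 22) = -4*24 = -96)
(B + 1/j(C(0, -3)))² = (-96 + 1/34)² = (-3263/34)² = 10647169/1156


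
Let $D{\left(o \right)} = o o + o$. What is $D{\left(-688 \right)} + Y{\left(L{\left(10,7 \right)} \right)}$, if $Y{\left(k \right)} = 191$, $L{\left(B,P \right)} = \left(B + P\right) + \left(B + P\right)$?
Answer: $472847$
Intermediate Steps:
$L{\left(B,P \right)} = 2 B + 2 P$
$D{\left(o \right)} = o + o^{2}$ ($D{\left(o \right)} = o^{2} + o = o + o^{2}$)
$D{\left(-688 \right)} + Y{\left(L{\left(10,7 \right)} \right)} = - 688 \left(1 - 688\right) + 191 = \left(-688\right) \left(-687\right) + 191 = 472656 + 191 = 472847$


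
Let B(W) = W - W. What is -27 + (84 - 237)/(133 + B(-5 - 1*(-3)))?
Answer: -3744/133 ≈ -28.150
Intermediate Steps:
B(W) = 0
-27 + (84 - 237)/(133 + B(-5 - 1*(-3))) = -27 + (84 - 237)/(133 + 0) = -27 - 153/133 = -3744/133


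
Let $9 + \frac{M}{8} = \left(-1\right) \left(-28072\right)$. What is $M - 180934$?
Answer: $43570$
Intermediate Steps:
$M = 224504$ ($M = -72 + 8 \left(\left(-1\right) \left(-28072\right)\right) = -72 + 8 \cdot 28072 = -72 + 224576 = 224504$)
$M - 180934 = 224504 - 180934 = 43570$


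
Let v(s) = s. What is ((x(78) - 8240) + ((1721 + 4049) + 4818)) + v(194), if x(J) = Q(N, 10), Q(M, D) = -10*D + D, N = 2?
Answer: 2452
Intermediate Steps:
Q(M, D) = -9*D
x(J) = -90 (x(J) = -9*10 = -90)
((x(78) - 8240) + ((1721 + 4049) + 4818)) + v(194) = ((-90 - 8240) + ((1721 + 4049) + 4818)) + 194 = (-8330 + (5770 + 4818)) + 194 = (-8330 + 10588) + 194 = 2258 + 194 = 2452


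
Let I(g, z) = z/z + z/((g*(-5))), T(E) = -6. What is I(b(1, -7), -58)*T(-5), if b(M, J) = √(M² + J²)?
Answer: -6 - 174*√2/25 ≈ -15.843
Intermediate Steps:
b(M, J) = √(J² + M²)
I(g, z) = 1 - z/(5*g) (I(g, z) = 1 + z/((-5*g)) = 1 + z*(-1/(5*g)) = 1 - z/(5*g))
I(b(1, -7), -58)*T(-5) = ((√((-7)² + 1²) - ⅕*(-58))/(√((-7)² + 1²)))*(-6) = ((√(49 + 1) + 58/5)/(√(49 + 1)))*(-6) = ((√50 + 58/5)/(√50))*(-6) = ((5*√2 + 58/5)/((5*√2)))*(-6) = ((√2/10)*(58/5 + 5*√2))*(-6) = (√2*(58/5 + 5*√2)/10)*(-6) = -3*√2*(58/5 + 5*√2)/5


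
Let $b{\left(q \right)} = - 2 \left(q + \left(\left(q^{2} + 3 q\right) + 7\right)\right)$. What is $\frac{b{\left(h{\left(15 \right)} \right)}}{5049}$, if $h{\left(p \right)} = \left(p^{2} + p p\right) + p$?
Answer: $- \frac{436184}{5049} \approx -86.39$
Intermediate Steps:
$h{\left(p \right)} = p + 2 p^{2}$ ($h{\left(p \right)} = \left(p^{2} + p^{2}\right) + p = 2 p^{2} + p = p + 2 p^{2}$)
$b{\left(q \right)} = -14 - 8 q - 2 q^{2}$ ($b{\left(q \right)} = - 2 \left(q + \left(7 + q^{2} + 3 q\right)\right) = - 2 \left(7 + q^{2} + 4 q\right) = -14 - 8 q - 2 q^{2}$)
$\frac{b{\left(h{\left(15 \right)} \right)}}{5049} = \frac{-14 - 8 \cdot 15 \left(1 + 2 \cdot 15\right) - 2 \left(15 \left(1 + 2 \cdot 15\right)\right)^{2}}{5049} = \left(-14 - 8 \cdot 15 \left(1 + 30\right) - 2 \left(15 \left(1 + 30\right)\right)^{2}\right) \frac{1}{5049} = \left(-14 - 8 \cdot 15 \cdot 31 - 2 \left(15 \cdot 31\right)^{2}\right) \frac{1}{5049} = \left(-14 - 3720 - 2 \cdot 465^{2}\right) \frac{1}{5049} = \left(-14 - 3720 - 432450\right) \frac{1}{5049} = \left(-436184\right) \frac{1}{5049} = - \frac{436184}{5049}$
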